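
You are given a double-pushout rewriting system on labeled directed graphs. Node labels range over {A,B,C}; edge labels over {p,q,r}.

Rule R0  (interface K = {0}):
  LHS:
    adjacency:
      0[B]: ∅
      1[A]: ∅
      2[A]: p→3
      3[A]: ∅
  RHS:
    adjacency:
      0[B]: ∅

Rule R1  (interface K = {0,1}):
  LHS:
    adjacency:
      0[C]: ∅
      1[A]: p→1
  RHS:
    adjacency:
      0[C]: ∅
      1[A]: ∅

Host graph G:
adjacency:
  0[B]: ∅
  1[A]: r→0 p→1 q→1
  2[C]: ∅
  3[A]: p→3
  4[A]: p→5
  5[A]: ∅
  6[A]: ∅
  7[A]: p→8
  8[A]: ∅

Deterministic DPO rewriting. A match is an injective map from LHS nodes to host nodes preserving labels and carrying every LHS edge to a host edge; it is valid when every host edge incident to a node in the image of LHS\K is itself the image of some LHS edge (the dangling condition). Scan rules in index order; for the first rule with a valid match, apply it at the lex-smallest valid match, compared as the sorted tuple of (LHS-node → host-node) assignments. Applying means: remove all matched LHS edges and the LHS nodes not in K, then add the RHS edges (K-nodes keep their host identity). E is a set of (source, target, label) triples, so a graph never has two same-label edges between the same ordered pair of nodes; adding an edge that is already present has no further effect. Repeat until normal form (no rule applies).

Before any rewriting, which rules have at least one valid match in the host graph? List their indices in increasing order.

R0: 2 valid matches — {0↦0, 1↦6, 2↦4, 3↦5}, {0↦0, 1↦6, 2↦7, 3↦8}
R1: 2 valid matches — {0↦2, 1↦1}, {0↦2, 1↦3}

Answer: [R0,R1]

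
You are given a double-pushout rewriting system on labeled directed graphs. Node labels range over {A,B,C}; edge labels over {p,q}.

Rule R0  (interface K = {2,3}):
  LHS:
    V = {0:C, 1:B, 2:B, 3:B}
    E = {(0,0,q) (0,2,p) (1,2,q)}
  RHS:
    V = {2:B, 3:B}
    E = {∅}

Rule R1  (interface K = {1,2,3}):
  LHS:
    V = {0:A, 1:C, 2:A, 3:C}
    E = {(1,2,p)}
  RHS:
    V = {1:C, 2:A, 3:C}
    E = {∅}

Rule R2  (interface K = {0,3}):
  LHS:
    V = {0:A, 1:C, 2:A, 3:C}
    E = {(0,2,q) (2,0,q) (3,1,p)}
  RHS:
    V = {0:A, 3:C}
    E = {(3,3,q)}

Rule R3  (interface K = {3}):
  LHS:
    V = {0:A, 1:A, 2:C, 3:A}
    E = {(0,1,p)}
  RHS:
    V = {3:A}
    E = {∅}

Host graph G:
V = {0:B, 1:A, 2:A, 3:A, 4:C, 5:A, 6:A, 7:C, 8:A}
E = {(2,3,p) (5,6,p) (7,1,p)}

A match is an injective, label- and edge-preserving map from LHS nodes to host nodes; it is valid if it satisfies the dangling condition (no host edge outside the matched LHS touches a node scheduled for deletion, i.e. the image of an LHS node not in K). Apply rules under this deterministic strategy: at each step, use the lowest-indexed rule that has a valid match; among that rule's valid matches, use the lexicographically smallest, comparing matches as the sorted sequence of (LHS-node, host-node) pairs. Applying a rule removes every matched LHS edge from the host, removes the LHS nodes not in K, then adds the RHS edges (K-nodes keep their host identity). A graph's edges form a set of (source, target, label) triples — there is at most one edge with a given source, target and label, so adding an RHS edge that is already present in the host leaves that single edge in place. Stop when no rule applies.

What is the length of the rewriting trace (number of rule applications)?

Answer: 3

Derivation:
start.  V:9 E:3  edges: 2-p->3 5-p->6 7-p->1
1. fire R1 via {0↦8, 1↦7, 2↦1, 3↦4}  →  V:8 E:2  edges: 2-p->3 5-p->6
2. fire R3 via {0↦2, 1↦3, 2↦4, 3↦1}  →  V:5 E:1  edges: 5-p->6
3. fire R3 via {0↦5, 1↦6, 2↦7, 3↦1}  →  V:2 E:0  edges: ∅
normal form: no rule applies after step 3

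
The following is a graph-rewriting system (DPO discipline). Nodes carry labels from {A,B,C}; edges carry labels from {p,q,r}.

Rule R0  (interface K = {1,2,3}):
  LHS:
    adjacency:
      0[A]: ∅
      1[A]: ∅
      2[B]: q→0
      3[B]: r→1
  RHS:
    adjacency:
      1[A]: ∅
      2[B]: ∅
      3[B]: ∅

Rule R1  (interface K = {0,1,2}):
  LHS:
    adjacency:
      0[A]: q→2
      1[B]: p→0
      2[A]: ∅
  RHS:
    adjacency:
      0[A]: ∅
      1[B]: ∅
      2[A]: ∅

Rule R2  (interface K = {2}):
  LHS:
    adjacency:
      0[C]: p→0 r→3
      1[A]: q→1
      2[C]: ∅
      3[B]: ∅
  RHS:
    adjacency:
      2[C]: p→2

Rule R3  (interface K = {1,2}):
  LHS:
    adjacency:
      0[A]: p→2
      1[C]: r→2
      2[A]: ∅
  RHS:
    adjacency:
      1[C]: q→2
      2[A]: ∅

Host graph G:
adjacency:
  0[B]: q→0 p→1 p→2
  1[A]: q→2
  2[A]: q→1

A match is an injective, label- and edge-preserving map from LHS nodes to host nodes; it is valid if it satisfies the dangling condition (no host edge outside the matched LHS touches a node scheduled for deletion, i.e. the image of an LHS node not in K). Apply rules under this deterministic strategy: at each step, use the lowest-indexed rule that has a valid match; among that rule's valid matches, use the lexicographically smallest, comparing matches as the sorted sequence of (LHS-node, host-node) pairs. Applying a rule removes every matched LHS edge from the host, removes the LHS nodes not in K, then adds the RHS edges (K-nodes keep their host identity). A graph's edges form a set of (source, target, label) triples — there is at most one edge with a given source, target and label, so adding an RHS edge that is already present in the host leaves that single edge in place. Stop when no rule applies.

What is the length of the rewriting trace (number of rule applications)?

Answer: 2

Rewrite trace:
[0] host  ⇒  3 nodes, 5 edges  {0-q->0 0-p->1 0-p->2 1-q->2 2-q->1}
[1] R1 @ {0↦1, 1↦0, 2↦2}  ⇒  3 nodes, 3 edges  {0-q->0 0-p->2 2-q->1}
[2] R1 @ {0↦2, 1↦0, 2↦1}  ⇒  3 nodes, 1 edges  {0-q->0}
final graph: no rule applies after step 2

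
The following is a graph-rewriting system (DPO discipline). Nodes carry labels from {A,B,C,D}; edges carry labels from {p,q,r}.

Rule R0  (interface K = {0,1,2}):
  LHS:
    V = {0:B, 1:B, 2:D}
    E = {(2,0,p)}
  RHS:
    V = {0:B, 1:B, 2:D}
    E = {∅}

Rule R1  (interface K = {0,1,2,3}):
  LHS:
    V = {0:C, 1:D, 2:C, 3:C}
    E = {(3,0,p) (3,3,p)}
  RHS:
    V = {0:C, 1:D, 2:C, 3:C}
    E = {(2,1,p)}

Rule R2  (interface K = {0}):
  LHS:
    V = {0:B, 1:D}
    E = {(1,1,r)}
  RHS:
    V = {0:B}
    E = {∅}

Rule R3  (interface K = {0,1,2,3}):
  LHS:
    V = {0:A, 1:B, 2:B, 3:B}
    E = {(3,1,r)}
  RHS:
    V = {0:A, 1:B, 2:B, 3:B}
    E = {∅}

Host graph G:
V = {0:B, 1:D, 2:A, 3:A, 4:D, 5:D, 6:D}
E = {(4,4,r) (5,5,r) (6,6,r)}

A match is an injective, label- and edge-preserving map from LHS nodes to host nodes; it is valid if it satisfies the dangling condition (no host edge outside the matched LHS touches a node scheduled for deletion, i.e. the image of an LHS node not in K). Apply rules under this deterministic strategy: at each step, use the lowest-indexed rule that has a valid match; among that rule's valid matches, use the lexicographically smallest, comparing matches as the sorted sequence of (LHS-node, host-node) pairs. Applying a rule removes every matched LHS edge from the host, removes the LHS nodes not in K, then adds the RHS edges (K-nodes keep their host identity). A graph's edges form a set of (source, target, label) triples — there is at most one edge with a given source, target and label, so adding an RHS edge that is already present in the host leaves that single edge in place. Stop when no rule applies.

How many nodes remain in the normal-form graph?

Answer: 4

Steps:
[0] host  ⇒  7 nodes, 3 edges  {4-r->4 5-r->5 6-r->6}
[1] R2 @ {0↦0, 1↦4}  ⇒  6 nodes, 2 edges  {5-r->5 6-r->6}
[2] R2 @ {0↦0, 1↦5}  ⇒  5 nodes, 1 edges  {6-r->6}
[3] R2 @ {0↦0, 1↦6}  ⇒  4 nodes, 0 edges  {∅}
normal form: no rule applies after step 3
NF nodes: {0:B, 1:D, 2:A, 3:A}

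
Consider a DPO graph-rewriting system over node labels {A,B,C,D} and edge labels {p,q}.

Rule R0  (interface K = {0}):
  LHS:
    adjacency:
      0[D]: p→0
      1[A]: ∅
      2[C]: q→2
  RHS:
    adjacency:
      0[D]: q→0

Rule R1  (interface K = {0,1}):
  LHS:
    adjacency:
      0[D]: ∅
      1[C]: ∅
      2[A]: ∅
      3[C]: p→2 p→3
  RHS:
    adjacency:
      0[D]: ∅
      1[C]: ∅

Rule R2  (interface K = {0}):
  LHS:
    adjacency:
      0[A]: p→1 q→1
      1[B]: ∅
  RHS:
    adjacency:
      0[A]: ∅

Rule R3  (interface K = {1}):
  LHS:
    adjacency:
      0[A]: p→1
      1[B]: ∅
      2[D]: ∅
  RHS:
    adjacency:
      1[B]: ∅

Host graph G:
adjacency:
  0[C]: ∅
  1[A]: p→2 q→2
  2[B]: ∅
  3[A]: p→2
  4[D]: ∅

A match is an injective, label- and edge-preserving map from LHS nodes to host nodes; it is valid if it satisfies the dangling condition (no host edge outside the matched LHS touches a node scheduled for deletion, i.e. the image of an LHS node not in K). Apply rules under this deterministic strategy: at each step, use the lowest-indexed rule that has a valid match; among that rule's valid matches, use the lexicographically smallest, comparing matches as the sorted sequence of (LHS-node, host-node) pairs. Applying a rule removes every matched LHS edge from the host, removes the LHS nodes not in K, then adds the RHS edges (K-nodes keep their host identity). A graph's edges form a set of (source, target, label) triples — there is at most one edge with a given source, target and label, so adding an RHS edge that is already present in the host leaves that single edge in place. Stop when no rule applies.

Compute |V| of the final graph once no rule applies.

initial: |V|=5 |E|=3  E = 1-p->2 1-q->2 3-p->2
step 1: apply R3 at {0↦3, 1↦2, 2↦4}  → |V|=3 |E|=2  E = 1-p->2 1-q->2
step 2: apply R2 at {0↦1, 1↦2}  → |V|=2 |E|=0  E = ∅
final graph: no rule applies after step 2
NF nodes: {0:C, 1:A}

Answer: 2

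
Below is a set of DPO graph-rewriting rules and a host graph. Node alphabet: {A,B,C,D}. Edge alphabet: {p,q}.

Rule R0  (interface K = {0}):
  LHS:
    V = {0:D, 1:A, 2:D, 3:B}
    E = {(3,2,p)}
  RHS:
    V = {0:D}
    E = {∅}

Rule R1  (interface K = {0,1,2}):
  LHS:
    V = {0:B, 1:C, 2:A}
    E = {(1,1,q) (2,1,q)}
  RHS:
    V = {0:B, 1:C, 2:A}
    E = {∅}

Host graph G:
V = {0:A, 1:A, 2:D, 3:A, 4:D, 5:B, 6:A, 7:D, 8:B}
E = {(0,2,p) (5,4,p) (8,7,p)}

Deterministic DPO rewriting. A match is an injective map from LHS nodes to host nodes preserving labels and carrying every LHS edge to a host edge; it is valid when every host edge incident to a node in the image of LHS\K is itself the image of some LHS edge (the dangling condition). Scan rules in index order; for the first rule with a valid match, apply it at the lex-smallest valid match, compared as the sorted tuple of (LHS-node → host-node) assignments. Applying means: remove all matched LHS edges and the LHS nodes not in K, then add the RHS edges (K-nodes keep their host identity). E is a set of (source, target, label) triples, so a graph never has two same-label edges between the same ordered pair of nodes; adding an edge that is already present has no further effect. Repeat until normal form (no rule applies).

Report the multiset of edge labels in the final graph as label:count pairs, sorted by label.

initial: |V|=9 |E|=3  E = 0-p->2 5-p->4 8-p->7
step 1: apply R0 at {0↦2, 1↦1, 2↦4, 3↦5}  → |V|=6 |E|=2  E = 0-p->2 8-p->7
step 2: apply R0 at {0↦2, 1↦3, 2↦7, 3↦8}  → |V|=3 |E|=1  E = 0-p->2
final graph: no rule applies after step 2
NF edges: [(0, 2, 'p')]

Answer: p:1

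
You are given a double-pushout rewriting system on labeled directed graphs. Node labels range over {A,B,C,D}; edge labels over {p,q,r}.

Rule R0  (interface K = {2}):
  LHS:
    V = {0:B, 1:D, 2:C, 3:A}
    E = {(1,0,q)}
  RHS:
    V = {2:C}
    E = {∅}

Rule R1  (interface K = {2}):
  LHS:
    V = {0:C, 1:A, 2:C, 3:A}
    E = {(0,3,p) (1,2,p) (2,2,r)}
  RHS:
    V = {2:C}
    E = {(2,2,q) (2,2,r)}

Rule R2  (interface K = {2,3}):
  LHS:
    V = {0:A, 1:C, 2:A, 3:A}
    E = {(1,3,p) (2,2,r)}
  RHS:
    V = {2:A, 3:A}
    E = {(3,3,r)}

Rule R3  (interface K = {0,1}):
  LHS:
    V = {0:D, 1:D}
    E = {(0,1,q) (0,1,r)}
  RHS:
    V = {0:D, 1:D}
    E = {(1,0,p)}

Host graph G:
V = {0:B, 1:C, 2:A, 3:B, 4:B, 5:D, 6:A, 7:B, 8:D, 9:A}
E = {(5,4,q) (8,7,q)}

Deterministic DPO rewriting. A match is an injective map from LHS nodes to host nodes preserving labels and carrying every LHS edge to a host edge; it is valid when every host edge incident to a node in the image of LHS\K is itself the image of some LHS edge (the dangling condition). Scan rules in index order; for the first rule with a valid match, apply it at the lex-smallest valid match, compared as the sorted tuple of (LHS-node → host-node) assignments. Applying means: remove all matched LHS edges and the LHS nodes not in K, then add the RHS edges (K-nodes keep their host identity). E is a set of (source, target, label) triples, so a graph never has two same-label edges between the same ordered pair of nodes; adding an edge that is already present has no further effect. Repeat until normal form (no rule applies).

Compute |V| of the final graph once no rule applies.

Answer: 4

Steps:
start.  V:10 E:2  edges: 5-q->4 8-q->7
1. fire R0 via {0↦4, 1↦5, 2↦1, 3↦2}  →  V:7 E:1  edges: 8-q->7
2. fire R0 via {0↦7, 1↦8, 2↦1, 3↦6}  →  V:4 E:0  edges: ∅
halt: no rule applies after step 2
NF nodes: {0:B, 1:C, 3:B, 9:A}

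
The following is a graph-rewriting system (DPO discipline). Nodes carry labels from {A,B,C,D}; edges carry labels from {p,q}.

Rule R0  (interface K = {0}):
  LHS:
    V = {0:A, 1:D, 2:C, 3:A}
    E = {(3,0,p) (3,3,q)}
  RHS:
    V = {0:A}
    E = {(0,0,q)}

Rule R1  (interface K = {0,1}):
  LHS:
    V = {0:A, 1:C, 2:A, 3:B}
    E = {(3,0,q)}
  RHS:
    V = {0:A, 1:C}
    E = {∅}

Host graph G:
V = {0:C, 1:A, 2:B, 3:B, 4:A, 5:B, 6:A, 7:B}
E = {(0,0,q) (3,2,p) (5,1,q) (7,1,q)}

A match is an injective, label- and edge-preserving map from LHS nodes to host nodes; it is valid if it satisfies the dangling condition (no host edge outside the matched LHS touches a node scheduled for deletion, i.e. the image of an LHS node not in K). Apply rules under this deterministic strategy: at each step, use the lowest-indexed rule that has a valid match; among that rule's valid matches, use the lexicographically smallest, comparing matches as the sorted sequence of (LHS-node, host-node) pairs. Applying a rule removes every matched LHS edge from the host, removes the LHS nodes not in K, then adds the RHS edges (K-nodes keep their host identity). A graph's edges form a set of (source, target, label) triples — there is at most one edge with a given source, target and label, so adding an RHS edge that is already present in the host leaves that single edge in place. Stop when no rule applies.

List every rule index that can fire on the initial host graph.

R0: no valid match — LHS pattern not found
R1: 4 valid matches — {0↦1, 1↦0, 2↦4, 3↦5}, {0↦1, 1↦0, 2↦4, 3↦7}, {0↦1, 1↦0, 2↦6, 3↦5} (+1 more)

Answer: [R1]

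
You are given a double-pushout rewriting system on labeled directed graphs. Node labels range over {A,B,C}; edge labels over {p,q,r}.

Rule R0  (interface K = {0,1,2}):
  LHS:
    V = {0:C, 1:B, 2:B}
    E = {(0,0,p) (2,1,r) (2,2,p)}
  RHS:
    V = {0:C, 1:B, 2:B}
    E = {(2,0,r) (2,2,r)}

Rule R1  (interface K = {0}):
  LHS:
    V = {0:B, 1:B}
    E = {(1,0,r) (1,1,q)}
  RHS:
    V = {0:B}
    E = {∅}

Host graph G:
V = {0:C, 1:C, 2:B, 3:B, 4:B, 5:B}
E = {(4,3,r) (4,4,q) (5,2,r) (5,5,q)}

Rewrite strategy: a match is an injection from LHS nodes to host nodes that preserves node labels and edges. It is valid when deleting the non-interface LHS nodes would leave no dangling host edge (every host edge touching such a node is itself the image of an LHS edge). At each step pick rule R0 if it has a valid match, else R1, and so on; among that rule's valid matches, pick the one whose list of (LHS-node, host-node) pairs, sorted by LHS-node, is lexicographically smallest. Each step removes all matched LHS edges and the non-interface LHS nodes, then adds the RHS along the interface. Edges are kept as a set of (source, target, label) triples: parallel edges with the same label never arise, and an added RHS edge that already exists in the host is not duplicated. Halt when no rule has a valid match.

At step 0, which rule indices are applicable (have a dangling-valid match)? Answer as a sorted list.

R0: no valid match — LHS pattern not found
R1: 2 valid matches — {0↦2, 1↦5}, {0↦3, 1↦4}

Answer: [R1]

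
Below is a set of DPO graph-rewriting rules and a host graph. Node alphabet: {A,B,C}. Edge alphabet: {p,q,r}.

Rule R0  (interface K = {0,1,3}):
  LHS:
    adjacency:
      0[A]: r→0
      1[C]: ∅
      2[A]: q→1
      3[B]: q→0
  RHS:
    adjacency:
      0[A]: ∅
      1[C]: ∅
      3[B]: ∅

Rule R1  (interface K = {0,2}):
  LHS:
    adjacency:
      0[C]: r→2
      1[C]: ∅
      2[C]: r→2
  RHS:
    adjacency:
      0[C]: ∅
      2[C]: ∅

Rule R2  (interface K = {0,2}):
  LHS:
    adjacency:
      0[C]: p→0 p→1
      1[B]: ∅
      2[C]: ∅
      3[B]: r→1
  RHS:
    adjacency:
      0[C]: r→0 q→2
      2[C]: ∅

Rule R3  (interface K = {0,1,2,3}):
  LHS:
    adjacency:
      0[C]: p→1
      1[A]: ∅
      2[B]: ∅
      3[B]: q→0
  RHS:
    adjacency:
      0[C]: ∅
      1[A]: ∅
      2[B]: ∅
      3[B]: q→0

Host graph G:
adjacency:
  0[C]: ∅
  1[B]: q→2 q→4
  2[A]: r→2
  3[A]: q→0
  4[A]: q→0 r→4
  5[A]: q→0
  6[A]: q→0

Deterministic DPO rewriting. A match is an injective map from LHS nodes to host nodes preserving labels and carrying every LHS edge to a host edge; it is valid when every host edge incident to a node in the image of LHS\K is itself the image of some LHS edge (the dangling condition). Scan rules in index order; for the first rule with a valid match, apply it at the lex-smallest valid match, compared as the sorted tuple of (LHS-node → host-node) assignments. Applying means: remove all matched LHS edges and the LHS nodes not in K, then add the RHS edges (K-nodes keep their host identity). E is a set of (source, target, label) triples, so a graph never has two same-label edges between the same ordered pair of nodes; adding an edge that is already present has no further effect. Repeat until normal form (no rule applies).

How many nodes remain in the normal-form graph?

[0] host  ⇒  7 nodes, 8 edges  {1-q->2 1-q->4 2-r->2 3-q->0 4-q->0 4-r->4 5-q->0 6-q->0}
[1] R0 @ {0↦2, 1↦0, 2↦3, 3↦1}  ⇒  6 nodes, 5 edges  {1-q->4 4-q->0 4-r->4 5-q->0 6-q->0}
[2] R0 @ {0↦4, 1↦0, 2↦5, 3↦1}  ⇒  5 nodes, 2 edges  {4-q->0 6-q->0}
normal form: no rule applies after step 2
NF nodes: {0:C, 1:B, 2:A, 4:A, 6:A}

Answer: 5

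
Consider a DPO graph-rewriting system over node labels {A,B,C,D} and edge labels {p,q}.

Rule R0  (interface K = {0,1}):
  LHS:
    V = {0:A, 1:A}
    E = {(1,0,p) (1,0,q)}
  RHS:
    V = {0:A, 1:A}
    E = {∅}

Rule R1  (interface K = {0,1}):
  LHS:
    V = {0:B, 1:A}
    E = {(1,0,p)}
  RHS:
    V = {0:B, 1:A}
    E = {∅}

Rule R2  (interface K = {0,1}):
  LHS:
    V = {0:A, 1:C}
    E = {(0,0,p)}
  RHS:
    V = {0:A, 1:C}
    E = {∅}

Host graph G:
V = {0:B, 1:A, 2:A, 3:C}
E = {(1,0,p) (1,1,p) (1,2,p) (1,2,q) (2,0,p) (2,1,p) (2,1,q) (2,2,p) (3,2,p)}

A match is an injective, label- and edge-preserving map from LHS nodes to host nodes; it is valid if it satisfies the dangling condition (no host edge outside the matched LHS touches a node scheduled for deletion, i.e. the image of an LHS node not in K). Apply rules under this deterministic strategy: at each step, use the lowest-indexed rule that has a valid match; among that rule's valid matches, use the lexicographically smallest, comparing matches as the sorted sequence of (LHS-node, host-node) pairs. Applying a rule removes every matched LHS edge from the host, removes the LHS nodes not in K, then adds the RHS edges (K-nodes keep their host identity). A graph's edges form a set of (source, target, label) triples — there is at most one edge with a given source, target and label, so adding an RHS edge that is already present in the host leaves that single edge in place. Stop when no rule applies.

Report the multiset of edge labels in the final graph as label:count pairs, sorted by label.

[0] host  ⇒  4 nodes, 9 edges  {1-p->0 1-p->1 1-p->2 1-q->2 2-p->0 2-p->1 2-q->1 2-p->2 3-p->2}
[1] R0 @ {0↦1, 1↦2}  ⇒  4 nodes, 7 edges  {1-p->0 1-p->1 1-p->2 1-q->2 2-p->0 2-p->2 3-p->2}
[2] R0 @ {0↦2, 1↦1}  ⇒  4 nodes, 5 edges  {1-p->0 1-p->1 2-p->0 2-p->2 3-p->2}
[3] R1 @ {0↦0, 1↦1}  ⇒  4 nodes, 4 edges  {1-p->1 2-p->0 2-p->2 3-p->2}
[4] R1 @ {0↦0, 1↦2}  ⇒  4 nodes, 3 edges  {1-p->1 2-p->2 3-p->2}
[5] R2 @ {0↦1, 1↦3}  ⇒  4 nodes, 2 edges  {2-p->2 3-p->2}
[6] R2 @ {0↦2, 1↦3}  ⇒  4 nodes, 1 edges  {3-p->2}
halt: no rule applies after step 6
NF edges: [(3, 2, 'p')]

Answer: p:1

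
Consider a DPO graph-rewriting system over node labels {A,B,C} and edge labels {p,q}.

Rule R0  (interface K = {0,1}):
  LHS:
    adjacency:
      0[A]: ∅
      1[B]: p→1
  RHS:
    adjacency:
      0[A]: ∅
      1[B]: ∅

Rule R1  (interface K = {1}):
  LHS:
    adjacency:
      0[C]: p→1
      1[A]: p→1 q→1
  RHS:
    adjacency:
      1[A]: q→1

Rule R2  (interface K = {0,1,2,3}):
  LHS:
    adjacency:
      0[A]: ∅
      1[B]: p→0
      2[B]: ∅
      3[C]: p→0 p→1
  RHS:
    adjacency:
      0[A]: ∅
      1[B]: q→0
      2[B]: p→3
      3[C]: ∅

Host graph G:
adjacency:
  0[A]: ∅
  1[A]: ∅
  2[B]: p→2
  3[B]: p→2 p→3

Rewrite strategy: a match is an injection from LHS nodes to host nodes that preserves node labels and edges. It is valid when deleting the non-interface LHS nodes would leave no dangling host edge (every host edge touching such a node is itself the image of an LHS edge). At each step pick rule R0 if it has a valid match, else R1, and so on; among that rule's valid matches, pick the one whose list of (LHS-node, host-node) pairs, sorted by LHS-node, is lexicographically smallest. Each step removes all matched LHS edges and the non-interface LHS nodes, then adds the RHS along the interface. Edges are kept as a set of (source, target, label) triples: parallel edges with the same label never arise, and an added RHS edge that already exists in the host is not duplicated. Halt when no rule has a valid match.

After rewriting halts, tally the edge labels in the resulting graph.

start.  V:4 E:3  edges: 2-p->2 3-p->2 3-p->3
1. fire R0 via {0↦0, 1↦2}  →  V:4 E:2  edges: 3-p->2 3-p->3
2. fire R0 via {0↦0, 1↦3}  →  V:4 E:1  edges: 3-p->2
halt: no rule applies after step 2
NF edges: [(3, 2, 'p')]

Answer: p:1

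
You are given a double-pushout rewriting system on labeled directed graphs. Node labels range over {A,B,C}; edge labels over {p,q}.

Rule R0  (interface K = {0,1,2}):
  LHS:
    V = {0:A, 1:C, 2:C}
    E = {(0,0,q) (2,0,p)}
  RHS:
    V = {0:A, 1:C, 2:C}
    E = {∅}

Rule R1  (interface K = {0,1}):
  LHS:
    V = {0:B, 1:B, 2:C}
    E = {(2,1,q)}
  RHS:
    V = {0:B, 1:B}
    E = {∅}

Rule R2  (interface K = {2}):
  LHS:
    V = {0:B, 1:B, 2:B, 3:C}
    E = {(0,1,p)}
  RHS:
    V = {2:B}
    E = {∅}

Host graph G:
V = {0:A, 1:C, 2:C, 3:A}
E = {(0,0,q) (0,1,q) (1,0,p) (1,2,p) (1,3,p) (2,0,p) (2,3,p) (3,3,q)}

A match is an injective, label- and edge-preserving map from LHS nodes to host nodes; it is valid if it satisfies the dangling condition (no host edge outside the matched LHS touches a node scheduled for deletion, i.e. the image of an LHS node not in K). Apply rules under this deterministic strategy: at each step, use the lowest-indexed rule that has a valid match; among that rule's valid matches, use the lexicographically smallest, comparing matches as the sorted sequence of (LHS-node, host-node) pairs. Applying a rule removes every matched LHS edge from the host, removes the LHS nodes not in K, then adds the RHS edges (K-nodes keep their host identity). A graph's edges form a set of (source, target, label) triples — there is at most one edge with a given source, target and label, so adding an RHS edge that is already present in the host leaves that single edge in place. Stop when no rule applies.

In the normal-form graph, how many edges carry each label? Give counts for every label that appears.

Answer: p:3 q:1

Rewrite trace:
initial: |V|=4 |E|=8  E = 0-q->0 0-q->1 1-p->0 1-p->2 1-p->3 2-p->0 2-p->3 3-q->3
step 1: apply R0 at {0↦0, 1↦1, 2↦2}  → |V|=4 |E|=6  E = 0-q->1 1-p->0 1-p->2 1-p->3 2-p->3 3-q->3
step 2: apply R0 at {0↦3, 1↦1, 2↦2}  → |V|=4 |E|=4  E = 0-q->1 1-p->0 1-p->2 1-p->3
normal form: no rule applies after step 2
NF edges: [(0, 1, 'q'), (1, 0, 'p'), (1, 2, 'p'), (1, 3, 'p')]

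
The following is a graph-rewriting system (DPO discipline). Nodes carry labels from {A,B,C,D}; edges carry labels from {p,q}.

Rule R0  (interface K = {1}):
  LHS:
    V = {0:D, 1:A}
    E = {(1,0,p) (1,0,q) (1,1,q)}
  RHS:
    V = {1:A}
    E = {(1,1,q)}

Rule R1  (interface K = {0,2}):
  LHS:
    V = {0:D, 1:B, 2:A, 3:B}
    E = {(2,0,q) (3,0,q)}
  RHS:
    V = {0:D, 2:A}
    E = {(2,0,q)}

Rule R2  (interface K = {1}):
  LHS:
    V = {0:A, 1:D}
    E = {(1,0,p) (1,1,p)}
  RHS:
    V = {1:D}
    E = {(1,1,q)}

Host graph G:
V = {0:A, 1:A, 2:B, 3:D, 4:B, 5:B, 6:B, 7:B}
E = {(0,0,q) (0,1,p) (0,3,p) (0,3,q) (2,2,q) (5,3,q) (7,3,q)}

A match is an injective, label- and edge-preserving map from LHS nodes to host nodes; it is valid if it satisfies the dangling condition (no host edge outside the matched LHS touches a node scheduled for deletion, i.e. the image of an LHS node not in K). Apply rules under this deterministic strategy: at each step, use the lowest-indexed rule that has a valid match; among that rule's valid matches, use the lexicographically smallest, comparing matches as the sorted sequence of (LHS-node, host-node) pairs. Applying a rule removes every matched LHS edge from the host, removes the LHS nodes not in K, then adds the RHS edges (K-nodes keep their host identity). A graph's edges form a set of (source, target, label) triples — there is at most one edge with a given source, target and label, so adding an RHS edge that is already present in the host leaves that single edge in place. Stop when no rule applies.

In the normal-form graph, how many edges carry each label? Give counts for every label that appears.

start.  V:8 E:7  edges: 0-q->0 0-p->1 0-p->3 0-q->3 2-q->2 5-q->3 7-q->3
1. fire R1 via {0↦3, 1↦4, 2↦0, 3↦5}  →  V:6 E:6  edges: 0-q->0 0-p->1 0-p->3 0-q->3 2-q->2 7-q->3
2. fire R1 via {0↦3, 1↦6, 2↦0, 3↦7}  →  V:4 E:5  edges: 0-q->0 0-p->1 0-p->3 0-q->3 2-q->2
3. fire R0 via {0↦3, 1↦0}  →  V:3 E:3  edges: 0-q->0 0-p->1 2-q->2
normal form: no rule applies after step 3
NF edges: [(0, 0, 'q'), (0, 1, 'p'), (2, 2, 'q')]

Answer: p:1 q:2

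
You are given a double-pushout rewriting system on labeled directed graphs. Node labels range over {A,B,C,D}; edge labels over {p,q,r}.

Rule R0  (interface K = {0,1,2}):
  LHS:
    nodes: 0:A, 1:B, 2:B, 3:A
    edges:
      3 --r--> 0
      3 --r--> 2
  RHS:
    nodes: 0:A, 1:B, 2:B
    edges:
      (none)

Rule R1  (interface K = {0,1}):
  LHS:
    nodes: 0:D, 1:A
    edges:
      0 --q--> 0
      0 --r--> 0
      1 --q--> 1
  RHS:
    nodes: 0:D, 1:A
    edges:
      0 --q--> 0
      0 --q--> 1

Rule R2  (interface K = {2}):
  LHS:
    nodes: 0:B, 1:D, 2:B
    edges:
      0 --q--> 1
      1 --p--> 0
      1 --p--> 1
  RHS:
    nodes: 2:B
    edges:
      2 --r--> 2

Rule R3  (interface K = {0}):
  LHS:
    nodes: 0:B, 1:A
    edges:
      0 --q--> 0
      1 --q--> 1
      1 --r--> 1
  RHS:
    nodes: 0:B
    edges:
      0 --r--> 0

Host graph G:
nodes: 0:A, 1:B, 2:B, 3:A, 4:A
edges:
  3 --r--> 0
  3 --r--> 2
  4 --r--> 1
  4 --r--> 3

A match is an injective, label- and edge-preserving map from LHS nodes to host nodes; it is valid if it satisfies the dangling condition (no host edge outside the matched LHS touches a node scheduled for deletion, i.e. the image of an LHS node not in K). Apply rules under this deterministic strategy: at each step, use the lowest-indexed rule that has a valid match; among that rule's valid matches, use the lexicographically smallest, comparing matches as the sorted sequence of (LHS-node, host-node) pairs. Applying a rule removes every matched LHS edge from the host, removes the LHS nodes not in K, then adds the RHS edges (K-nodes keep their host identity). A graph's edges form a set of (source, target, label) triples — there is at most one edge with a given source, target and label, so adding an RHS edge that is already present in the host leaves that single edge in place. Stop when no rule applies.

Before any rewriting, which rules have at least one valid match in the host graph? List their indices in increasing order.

R0: 1 valid match — {0↦3, 1↦2, 2↦1, 3↦4}
R1: no valid match — LHS pattern not found
R2: no valid match — LHS pattern not found
R3: no valid match — LHS pattern not found

Answer: [R0]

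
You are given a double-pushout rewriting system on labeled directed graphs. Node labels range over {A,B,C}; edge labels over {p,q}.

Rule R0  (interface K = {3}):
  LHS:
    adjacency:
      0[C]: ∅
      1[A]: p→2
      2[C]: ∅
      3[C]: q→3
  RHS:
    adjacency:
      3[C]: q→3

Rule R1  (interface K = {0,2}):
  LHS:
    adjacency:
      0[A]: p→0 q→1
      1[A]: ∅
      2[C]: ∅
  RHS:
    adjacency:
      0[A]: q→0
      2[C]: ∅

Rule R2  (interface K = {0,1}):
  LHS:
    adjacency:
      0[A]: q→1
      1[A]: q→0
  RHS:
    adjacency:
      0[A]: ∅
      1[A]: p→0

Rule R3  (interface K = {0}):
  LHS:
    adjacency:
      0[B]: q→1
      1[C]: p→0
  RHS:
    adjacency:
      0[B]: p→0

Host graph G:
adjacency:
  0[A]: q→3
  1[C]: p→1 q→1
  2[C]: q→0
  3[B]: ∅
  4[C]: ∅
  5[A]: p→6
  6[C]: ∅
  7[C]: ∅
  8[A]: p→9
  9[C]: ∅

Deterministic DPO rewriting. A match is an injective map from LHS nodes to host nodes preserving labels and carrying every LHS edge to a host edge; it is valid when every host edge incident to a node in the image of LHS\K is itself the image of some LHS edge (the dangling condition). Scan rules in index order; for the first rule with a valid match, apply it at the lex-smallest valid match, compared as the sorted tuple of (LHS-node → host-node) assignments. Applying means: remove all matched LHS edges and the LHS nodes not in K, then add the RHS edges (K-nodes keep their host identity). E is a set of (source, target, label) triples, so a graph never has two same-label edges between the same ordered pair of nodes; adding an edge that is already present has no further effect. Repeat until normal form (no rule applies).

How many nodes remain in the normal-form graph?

[0] host  ⇒  10 nodes, 6 edges  {0-q->3 1-p->1 1-q->1 2-q->0 5-p->6 8-p->9}
[1] R0 @ {0↦4, 1↦5, 2↦6, 3↦1}  ⇒  7 nodes, 5 edges  {0-q->3 1-p->1 1-q->1 2-q->0 8-p->9}
[2] R0 @ {0↦7, 1↦8, 2↦9, 3↦1}  ⇒  4 nodes, 4 edges  {0-q->3 1-p->1 1-q->1 2-q->0}
normal form: no rule applies after step 2
NF nodes: {0:A, 1:C, 2:C, 3:B}

Answer: 4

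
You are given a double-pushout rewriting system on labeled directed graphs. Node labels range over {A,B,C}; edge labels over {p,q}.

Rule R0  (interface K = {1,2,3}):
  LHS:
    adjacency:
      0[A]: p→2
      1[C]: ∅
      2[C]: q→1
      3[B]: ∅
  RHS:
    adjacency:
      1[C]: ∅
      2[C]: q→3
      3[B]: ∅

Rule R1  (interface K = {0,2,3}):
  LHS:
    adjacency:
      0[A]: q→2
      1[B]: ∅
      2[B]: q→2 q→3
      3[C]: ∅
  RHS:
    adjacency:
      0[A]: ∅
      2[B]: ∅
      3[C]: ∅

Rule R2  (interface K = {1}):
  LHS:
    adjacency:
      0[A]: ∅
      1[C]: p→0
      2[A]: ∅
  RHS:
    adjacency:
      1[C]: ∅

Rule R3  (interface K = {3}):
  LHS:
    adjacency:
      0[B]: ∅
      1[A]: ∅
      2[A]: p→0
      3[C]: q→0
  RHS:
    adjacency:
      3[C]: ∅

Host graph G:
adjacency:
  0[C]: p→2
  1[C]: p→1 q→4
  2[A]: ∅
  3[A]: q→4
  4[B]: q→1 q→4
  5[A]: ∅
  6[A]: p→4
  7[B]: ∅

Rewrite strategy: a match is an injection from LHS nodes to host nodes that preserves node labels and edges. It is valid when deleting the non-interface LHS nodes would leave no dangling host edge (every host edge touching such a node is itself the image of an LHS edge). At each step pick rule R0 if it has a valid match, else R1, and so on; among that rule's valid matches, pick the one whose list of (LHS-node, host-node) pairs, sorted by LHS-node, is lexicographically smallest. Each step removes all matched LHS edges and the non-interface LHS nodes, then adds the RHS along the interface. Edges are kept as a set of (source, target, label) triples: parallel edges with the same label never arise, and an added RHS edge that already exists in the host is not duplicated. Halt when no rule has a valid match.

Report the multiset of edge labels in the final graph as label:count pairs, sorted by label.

initial: |V|=8 |E|=7  E = 0-p->2 1-p->1 1-q->4 3-q->4 4-q->1 4-q->4 6-p->4
step 1: apply R1 at {0↦3, 1↦7, 2↦4, 3↦1}  → |V|=7 |E|=4  E = 0-p->2 1-p->1 1-q->4 6-p->4
step 2: apply R2 at {0↦2, 1↦0, 2↦3}  → |V|=5 |E|=3  E = 1-p->1 1-q->4 6-p->4
step 3: apply R3 at {0↦4, 1↦5, 2↦6, 3↦1}  → |V|=2 |E|=1  E = 1-p->1
final graph: no rule applies after step 3
NF edges: [(1, 1, 'p')]

Answer: p:1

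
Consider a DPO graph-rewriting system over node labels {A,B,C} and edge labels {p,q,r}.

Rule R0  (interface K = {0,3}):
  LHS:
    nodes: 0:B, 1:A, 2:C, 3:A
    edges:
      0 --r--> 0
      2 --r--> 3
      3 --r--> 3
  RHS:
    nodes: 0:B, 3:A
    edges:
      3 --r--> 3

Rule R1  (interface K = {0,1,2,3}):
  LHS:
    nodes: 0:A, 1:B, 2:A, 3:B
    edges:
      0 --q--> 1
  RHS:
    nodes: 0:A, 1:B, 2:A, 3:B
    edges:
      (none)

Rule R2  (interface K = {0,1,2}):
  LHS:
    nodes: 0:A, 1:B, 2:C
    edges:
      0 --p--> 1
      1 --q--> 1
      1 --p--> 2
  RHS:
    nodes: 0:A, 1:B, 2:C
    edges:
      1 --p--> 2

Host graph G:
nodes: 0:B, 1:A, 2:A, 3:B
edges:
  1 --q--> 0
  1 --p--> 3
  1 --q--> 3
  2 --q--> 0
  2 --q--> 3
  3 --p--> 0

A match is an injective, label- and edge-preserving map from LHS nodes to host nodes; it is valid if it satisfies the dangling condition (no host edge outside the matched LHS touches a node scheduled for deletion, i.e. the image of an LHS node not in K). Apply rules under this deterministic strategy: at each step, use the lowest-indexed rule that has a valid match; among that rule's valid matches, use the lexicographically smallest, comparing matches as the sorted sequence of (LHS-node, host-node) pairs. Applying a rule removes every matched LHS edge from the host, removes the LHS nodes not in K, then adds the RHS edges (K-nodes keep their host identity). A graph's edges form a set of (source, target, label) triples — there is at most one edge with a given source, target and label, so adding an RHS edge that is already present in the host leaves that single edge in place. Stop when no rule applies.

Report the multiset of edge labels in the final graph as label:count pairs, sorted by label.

Answer: p:2

Rewrite trace:
initial: |V|=4 |E|=6  E = 1-q->0 1-p->3 1-q->3 2-q->0 2-q->3 3-p->0
step 1: apply R1 at {0↦1, 1↦0, 2↦2, 3↦3}  → |V|=4 |E|=5  E = 1-p->3 1-q->3 2-q->0 2-q->3 3-p->0
step 2: apply R1 at {0↦1, 1↦3, 2↦2, 3↦0}  → |V|=4 |E|=4  E = 1-p->3 2-q->0 2-q->3 3-p->0
step 3: apply R1 at {0↦2, 1↦0, 2↦1, 3↦3}  → |V|=4 |E|=3  E = 1-p->3 2-q->3 3-p->0
step 4: apply R1 at {0↦2, 1↦3, 2↦1, 3↦0}  → |V|=4 |E|=2  E = 1-p->3 3-p->0
final graph: no rule applies after step 4
NF edges: [(1, 3, 'p'), (3, 0, 'p')]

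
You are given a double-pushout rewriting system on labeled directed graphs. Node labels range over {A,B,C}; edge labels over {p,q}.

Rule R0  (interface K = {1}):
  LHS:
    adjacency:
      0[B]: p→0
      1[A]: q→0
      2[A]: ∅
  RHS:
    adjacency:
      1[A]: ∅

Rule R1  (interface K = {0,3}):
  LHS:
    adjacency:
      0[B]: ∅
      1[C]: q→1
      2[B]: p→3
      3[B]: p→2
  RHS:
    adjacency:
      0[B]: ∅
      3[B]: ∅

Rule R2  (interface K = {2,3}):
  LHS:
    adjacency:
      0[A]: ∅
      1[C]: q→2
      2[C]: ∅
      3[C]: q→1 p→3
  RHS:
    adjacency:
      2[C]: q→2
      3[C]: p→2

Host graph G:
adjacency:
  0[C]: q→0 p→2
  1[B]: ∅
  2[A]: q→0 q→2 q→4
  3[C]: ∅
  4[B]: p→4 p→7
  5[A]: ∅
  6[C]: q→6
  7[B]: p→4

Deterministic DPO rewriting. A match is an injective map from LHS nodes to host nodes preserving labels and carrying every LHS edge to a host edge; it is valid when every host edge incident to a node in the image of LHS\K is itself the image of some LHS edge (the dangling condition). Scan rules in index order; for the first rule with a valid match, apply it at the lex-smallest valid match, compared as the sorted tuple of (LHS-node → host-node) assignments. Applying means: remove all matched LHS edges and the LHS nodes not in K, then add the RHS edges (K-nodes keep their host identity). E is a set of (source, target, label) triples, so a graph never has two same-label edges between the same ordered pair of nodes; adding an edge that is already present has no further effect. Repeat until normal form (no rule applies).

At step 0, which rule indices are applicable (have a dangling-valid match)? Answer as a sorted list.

R0: no valid match — 1 raw match, all fail dangling condition
R1: 1 valid match — {0↦1, 1↦6, 2↦7, 3↦4}
R2: no valid match — LHS pattern not found

Answer: [R1]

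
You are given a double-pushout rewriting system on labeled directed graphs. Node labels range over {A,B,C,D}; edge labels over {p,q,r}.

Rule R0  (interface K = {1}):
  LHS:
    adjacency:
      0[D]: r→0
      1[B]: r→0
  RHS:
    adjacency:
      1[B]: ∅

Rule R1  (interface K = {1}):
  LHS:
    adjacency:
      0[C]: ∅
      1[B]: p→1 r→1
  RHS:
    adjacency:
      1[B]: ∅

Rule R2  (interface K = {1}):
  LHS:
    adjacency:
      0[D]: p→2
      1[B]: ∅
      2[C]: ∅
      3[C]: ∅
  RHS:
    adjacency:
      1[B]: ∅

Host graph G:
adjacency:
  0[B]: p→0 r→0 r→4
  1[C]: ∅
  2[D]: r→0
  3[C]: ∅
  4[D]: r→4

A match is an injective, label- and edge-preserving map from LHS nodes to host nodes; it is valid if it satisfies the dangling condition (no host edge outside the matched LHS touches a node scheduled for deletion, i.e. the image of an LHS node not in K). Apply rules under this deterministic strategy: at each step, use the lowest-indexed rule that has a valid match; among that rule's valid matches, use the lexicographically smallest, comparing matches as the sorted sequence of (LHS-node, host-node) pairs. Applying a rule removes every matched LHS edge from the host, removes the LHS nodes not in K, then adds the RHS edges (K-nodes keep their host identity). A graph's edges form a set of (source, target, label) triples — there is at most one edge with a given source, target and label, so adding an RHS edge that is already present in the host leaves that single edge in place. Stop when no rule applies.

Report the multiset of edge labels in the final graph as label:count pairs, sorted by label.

initial: |V|=5 |E|=5  E = 0-p->0 0-r->0 0-r->4 2-r->0 4-r->4
step 1: apply R0 at {0↦4, 1↦0}  → |V|=4 |E|=3  E = 0-p->0 0-r->0 2-r->0
step 2: apply R1 at {0↦1, 1↦0}  → |V|=3 |E|=1  E = 2-r->0
final graph: no rule applies after step 2
NF edges: [(2, 0, 'r')]

Answer: r:1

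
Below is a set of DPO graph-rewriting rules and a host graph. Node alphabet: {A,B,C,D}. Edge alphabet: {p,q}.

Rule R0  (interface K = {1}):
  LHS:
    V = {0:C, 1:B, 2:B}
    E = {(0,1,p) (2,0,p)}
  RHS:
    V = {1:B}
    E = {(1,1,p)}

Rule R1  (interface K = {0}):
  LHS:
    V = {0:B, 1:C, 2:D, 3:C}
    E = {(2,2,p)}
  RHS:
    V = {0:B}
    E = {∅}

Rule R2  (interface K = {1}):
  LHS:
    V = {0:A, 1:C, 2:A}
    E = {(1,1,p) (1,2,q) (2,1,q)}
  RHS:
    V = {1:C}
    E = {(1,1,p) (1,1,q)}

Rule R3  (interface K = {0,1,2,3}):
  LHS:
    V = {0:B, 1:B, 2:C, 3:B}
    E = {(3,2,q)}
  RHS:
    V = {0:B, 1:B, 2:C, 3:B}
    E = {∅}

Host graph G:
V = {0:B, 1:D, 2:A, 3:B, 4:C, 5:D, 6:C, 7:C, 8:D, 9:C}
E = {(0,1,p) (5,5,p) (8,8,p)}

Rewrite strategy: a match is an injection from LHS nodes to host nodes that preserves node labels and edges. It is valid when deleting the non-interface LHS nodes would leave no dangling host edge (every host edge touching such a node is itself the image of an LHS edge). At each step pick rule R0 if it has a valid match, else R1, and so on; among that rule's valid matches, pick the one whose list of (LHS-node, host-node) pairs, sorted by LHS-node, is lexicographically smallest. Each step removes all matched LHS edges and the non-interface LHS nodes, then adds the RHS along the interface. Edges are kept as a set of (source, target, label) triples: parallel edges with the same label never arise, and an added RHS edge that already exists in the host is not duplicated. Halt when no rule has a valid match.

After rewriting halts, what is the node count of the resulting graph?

[0] host  ⇒  10 nodes, 3 edges  {0-p->1 5-p->5 8-p->8}
[1] R1 @ {0↦0, 1↦4, 2↦5, 3↦6}  ⇒  7 nodes, 2 edges  {0-p->1 8-p->8}
[2] R1 @ {0↦0, 1↦7, 2↦8, 3↦9}  ⇒  4 nodes, 1 edges  {0-p->1}
final graph: no rule applies after step 2
NF nodes: {0:B, 1:D, 2:A, 3:B}

Answer: 4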